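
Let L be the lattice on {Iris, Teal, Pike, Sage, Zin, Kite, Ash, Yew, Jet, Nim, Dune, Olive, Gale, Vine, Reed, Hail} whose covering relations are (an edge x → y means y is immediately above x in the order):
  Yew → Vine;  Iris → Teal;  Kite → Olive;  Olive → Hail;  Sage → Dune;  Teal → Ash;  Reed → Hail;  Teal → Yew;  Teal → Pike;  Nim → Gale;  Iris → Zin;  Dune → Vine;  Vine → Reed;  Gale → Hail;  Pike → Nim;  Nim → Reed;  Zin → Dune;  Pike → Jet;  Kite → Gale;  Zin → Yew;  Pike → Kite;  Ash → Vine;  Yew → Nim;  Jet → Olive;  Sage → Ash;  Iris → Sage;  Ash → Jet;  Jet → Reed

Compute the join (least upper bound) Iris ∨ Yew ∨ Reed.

Reed

Common upper bounds of {Iris, Yew, Reed}: Hail, Reed.
The least among these is Reed.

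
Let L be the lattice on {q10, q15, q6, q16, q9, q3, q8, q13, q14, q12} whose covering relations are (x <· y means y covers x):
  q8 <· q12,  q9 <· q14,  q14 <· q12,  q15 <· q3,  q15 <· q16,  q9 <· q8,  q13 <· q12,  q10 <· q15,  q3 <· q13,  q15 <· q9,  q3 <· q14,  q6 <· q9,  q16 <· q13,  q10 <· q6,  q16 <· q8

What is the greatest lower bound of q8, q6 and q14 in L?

q6

Common lower bounds of {q8, q6, q14}: q10, q6.
The greatest among these is q6.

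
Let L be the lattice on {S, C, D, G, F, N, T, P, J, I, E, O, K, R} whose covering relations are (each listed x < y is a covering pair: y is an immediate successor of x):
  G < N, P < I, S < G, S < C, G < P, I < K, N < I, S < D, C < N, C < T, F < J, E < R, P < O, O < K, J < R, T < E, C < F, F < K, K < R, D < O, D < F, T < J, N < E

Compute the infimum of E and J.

Common lower bounds of {E, J}: C, S, T.
The greatest among these is T.

T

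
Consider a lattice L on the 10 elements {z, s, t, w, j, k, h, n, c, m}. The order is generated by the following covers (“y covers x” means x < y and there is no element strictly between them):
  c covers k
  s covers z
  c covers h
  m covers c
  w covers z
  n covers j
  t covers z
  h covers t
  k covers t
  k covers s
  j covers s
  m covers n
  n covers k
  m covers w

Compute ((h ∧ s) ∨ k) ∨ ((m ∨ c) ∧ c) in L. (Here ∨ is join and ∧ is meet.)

c

h ∧ s = z
z ∨ k = k
m ∨ c = m
m ∧ c = c
k ∨ c = c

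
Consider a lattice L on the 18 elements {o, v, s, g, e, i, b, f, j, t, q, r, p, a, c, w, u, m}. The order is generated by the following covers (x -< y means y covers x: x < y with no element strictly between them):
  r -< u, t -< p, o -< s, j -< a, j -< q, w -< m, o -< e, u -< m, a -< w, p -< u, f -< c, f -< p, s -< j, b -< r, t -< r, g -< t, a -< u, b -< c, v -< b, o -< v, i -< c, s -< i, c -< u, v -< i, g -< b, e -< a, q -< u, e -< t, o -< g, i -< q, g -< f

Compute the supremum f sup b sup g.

c

Common upper bounds of {f, b, g}: c, m, u.
The least among these is c.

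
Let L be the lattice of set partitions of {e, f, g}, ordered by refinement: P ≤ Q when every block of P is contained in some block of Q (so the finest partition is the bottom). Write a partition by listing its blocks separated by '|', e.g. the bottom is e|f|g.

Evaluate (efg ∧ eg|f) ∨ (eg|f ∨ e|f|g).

efg ∧ eg|f = eg|f
eg|f ∨ e|f|g = eg|f
eg|f ∨ eg|f = eg|f

eg|f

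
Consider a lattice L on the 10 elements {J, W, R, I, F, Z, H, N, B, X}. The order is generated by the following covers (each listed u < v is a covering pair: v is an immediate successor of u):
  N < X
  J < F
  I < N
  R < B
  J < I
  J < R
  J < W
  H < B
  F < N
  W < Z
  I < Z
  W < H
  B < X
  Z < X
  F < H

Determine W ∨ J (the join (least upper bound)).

W

Common upper bounds of {W, J}: B, H, W, X, Z.
The least among these is W.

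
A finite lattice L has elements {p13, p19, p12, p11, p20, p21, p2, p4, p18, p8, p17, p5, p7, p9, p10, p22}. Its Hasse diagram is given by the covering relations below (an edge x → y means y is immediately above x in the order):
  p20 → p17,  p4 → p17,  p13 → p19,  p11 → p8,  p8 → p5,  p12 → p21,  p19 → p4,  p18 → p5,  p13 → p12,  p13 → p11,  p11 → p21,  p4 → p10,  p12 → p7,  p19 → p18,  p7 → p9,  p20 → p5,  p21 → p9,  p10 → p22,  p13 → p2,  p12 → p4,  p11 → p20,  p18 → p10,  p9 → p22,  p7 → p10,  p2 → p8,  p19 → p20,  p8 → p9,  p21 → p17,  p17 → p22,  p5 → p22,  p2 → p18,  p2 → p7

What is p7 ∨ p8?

p9

Common upper bounds of {p7, p8}: p22, p9.
The least among these is p9.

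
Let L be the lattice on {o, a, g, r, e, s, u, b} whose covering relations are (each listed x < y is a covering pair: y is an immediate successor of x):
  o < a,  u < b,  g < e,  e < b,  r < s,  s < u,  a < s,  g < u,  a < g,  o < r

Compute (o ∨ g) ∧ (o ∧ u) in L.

o ∨ g = g
o ∧ u = o
g ∧ o = o

o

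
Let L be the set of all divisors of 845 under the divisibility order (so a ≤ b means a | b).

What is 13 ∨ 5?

65

Common upper bounds of {13, 5}: 65, 845.
The least among these is 65.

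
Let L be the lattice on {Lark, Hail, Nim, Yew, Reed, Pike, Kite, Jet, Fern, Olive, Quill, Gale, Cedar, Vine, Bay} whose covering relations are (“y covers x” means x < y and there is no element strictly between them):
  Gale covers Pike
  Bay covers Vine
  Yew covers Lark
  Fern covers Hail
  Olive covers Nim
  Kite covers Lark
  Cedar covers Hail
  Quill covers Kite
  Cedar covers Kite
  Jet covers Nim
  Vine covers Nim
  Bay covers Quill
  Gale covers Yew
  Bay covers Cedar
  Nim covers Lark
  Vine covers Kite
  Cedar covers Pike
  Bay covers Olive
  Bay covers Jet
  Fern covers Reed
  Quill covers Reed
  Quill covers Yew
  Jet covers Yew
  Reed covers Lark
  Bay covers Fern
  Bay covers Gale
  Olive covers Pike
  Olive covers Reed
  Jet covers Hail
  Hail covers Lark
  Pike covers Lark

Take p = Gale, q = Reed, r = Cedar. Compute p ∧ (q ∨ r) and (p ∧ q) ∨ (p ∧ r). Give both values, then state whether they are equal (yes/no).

q ∨ r = Bay, so p ∧ (q ∨ r) = Gale ∧ Bay = Gale.
p ∧ q = Lark and p ∧ r = Pike, so (p ∧ q) ∨ (p ∧ r) = Lark ∨ Pike = Pike.
Equal: no.

Gale; Pike; no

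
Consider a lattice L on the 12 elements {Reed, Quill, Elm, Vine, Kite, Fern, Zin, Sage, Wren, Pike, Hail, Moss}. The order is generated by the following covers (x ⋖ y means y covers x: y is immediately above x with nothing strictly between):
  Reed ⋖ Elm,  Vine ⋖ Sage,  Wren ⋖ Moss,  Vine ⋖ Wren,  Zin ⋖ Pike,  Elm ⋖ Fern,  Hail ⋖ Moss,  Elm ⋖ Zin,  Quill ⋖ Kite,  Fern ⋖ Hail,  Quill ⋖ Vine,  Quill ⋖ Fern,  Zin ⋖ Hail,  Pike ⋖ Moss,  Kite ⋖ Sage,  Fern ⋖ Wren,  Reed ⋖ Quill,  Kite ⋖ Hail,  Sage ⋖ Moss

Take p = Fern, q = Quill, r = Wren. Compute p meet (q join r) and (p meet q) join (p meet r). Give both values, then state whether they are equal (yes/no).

q join r = Wren, so p meet (q join r) = Fern meet Wren = Fern.
p meet q = Quill and p meet r = Fern, so (p meet q) join (p meet r) = Quill join Fern = Fern.
Equal: yes.

Fern; Fern; yes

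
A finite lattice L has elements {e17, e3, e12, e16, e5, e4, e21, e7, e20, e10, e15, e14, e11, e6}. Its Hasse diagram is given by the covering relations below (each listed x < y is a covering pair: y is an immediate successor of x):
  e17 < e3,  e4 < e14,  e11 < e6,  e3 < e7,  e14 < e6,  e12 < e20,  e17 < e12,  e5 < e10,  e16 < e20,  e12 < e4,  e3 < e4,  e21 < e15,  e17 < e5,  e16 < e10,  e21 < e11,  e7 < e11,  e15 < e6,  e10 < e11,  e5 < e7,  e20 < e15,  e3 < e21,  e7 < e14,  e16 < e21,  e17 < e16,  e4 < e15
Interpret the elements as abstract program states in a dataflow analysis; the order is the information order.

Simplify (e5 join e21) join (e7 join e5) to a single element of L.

e11

e5 ∨ e21 = e11
e7 ∨ e5 = e7
e11 ∨ e7 = e11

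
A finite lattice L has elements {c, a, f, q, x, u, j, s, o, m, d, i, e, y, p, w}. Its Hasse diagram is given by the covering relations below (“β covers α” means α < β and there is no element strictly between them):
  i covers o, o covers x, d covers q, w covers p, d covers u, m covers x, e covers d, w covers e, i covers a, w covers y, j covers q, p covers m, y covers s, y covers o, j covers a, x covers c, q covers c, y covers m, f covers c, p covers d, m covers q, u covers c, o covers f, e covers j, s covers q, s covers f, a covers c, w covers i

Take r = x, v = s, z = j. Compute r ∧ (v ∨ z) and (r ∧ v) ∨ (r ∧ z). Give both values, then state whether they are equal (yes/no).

v ∨ z = w, so r ∧ (v ∨ z) = x ∧ w = x.
r ∧ v = c and r ∧ z = c, so (r ∧ v) ∨ (r ∧ z) = c ∨ c = c.
Equal: no.

x; c; no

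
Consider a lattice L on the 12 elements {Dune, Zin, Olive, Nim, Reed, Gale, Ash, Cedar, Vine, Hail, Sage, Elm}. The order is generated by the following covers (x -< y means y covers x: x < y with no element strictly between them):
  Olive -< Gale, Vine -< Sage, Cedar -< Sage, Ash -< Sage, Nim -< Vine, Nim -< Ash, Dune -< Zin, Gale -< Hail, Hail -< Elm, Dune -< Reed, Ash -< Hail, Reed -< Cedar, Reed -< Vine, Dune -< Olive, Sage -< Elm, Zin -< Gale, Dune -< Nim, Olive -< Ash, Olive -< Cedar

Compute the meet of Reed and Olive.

Dune

Common lower bounds of {Reed, Olive}: Dune.
The greatest among these is Dune.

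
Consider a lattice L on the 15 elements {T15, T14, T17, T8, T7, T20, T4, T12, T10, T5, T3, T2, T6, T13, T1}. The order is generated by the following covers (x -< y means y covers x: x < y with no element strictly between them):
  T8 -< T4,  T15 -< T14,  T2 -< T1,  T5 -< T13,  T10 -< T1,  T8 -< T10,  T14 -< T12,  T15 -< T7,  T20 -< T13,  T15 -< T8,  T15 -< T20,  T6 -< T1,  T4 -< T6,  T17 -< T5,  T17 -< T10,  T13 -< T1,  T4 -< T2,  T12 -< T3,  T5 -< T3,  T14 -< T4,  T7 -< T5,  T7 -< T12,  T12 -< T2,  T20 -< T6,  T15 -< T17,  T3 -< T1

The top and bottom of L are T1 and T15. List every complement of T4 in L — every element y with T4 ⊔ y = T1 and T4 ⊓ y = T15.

T13, T17, T5

Need y with T4 ∨ y = T1 and T4 ∧ y = T15.
Checking each element gives: T13, T17, T5.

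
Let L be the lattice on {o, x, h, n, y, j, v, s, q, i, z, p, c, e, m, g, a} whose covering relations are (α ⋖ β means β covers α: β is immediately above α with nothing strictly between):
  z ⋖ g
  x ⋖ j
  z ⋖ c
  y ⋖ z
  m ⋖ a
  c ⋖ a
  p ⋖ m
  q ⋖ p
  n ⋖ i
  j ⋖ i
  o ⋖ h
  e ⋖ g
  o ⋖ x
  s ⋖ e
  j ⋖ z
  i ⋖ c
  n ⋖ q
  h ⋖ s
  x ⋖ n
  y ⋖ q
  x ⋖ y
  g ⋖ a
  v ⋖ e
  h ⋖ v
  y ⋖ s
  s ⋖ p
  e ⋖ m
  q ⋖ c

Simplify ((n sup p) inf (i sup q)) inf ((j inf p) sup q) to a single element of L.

q

n ∨ p = p
i ∨ q = c
p ∧ c = q
j ∧ p = x
x ∨ q = q
q ∧ q = q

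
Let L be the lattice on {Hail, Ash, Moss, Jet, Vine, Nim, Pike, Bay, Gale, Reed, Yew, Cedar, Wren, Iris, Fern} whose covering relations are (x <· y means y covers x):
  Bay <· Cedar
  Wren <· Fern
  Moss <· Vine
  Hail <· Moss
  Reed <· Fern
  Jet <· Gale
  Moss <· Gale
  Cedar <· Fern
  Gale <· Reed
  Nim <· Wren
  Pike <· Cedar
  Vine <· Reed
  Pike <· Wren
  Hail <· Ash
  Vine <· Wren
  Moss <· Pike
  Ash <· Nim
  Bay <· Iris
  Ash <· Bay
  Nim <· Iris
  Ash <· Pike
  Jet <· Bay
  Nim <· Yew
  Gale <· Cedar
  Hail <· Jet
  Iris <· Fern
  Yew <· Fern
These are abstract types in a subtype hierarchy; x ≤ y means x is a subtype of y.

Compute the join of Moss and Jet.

Common upper bounds of {Moss, Jet}: Cedar, Fern, Gale, Reed.
The least among these is Gale.

Gale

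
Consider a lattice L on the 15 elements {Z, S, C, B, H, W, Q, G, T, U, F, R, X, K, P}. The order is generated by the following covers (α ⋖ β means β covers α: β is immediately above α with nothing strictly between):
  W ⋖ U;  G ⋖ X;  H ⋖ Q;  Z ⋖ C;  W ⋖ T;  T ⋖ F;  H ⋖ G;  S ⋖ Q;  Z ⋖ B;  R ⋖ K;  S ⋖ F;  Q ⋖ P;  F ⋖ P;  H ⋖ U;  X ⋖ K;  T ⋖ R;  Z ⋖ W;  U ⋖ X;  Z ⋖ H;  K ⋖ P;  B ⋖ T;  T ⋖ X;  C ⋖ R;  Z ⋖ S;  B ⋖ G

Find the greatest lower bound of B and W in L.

Common lower bounds of {B, W}: Z.
The greatest among these is Z.

Z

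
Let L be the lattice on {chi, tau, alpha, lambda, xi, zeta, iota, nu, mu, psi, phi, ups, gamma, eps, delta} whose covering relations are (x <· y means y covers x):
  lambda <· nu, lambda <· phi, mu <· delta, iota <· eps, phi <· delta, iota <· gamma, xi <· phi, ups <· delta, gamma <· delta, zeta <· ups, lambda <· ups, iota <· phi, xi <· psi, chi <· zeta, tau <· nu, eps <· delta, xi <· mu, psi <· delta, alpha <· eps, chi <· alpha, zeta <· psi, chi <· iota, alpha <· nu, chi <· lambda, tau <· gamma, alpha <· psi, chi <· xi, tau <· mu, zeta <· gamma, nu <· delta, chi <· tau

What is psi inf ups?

Common lower bounds of {psi, ups}: chi, zeta.
The greatest among these is zeta.

zeta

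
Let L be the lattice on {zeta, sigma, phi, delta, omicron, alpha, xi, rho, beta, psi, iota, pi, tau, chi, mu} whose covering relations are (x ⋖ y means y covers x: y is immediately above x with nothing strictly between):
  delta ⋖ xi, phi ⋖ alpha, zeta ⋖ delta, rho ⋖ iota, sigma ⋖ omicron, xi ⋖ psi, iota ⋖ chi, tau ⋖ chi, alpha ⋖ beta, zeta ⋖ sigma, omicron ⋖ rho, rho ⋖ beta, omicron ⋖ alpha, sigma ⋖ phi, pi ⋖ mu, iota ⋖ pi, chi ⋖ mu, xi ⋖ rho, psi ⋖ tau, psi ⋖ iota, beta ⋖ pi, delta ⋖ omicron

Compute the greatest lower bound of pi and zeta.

zeta

Common lower bounds of {pi, zeta}: zeta.
The greatest among these is zeta.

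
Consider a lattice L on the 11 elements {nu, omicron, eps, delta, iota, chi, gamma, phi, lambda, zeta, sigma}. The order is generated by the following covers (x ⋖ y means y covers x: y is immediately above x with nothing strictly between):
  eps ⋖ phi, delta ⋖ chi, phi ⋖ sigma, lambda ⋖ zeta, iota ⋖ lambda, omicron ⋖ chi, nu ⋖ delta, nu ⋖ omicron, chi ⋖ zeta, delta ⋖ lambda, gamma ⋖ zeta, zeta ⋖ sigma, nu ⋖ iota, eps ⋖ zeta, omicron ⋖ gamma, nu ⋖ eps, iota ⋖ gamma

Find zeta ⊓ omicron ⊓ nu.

Common lower bounds of {zeta, omicron, nu}: nu.
The greatest among these is nu.

nu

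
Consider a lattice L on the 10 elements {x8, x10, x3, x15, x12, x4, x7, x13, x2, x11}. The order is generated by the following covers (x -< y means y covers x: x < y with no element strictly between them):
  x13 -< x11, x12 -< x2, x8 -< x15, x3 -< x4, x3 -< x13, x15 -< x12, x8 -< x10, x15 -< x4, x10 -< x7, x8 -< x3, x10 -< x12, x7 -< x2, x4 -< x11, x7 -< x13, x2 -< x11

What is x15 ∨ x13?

x11

Common upper bounds of {x15, x13}: x11.
The least among these is x11.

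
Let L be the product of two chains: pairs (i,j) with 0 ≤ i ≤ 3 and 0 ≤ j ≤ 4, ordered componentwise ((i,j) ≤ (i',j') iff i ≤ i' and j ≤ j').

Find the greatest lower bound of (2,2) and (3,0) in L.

(2,0)

In a product of chains, the meet is componentwise min, giving (2,0).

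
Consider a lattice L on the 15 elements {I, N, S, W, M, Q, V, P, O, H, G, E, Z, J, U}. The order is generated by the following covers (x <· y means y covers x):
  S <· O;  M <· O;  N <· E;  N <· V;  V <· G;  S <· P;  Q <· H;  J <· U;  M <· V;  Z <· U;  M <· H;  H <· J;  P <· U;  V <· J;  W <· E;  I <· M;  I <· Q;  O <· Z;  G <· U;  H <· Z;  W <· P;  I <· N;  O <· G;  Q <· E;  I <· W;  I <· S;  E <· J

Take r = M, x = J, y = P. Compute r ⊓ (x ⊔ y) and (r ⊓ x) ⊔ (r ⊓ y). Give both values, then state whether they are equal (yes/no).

x ⊔ y = U, so r ⊓ (x ⊔ y) = M ⊓ U = M.
r ⊓ x = M and r ⊓ y = I, so (r ⊓ x) ⊔ (r ⊓ y) = M ⊔ I = M.
Equal: yes.

M; M; yes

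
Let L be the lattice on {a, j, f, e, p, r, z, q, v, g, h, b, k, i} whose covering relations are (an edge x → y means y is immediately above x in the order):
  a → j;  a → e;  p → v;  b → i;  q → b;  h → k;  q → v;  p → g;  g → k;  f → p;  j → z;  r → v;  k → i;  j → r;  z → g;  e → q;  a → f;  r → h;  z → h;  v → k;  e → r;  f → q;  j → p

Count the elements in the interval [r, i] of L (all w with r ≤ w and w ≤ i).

5

The interval [r, i] = {h, i, k, r, v}, which has 5 elements.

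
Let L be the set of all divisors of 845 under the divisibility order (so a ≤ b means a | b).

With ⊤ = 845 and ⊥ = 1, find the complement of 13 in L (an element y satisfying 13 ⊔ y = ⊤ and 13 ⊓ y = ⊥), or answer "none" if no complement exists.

For every candidate y, either 13 ∨ y ≠ 845 or 13 ∧ y ≠ 1; no complement exists.

none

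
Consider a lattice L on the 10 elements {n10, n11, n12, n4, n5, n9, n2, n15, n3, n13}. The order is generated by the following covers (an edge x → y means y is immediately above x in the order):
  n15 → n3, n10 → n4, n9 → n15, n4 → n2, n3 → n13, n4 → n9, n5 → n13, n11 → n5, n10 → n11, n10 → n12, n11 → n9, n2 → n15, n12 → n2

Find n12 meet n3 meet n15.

Common lower bounds of {n12, n3, n15}: n10, n12.
The greatest among these is n12.

n12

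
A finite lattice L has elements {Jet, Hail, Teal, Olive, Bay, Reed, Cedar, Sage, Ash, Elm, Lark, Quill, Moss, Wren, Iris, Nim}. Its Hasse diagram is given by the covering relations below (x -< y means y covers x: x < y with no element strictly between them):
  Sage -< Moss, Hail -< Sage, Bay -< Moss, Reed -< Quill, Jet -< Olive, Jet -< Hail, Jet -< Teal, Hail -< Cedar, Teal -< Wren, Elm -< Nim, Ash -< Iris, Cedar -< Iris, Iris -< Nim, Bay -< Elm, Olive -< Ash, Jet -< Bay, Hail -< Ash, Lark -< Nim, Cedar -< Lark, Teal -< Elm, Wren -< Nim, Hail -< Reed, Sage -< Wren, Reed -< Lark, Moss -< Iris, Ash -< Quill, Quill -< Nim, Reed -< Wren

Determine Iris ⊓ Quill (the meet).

Ash

Common lower bounds of {Iris, Quill}: Ash, Hail, Jet, Olive.
The greatest among these is Ash.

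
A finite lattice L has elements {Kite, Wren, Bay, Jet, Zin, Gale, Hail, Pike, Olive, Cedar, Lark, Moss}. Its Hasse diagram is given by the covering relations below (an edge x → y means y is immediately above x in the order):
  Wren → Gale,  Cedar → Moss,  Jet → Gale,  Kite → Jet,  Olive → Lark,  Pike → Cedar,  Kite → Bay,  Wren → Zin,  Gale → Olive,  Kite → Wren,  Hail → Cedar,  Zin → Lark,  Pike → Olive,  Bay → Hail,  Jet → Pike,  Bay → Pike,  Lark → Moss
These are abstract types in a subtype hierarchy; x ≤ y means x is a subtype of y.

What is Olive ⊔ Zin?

Common upper bounds of {Olive, Zin}: Lark, Moss.
The least among these is Lark.

Lark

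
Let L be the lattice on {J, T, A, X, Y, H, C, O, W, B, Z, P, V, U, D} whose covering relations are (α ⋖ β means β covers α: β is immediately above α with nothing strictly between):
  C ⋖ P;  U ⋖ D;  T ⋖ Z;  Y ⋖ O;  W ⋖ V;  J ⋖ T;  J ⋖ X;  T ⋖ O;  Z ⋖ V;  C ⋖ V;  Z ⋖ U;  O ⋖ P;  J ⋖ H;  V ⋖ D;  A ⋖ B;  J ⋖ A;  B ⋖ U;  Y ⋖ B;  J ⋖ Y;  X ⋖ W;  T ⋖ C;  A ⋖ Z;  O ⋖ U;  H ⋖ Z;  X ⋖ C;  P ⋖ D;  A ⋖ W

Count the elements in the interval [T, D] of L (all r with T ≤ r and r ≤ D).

8

The interval [T, D] = {C, D, O, P, T, U, V, Z}, which has 8 elements.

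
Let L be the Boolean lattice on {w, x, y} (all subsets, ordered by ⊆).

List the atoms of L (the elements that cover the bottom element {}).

The atoms are exactly the elements that cover {}: {w}, {x}, {y}.

{w}, {x}, {y}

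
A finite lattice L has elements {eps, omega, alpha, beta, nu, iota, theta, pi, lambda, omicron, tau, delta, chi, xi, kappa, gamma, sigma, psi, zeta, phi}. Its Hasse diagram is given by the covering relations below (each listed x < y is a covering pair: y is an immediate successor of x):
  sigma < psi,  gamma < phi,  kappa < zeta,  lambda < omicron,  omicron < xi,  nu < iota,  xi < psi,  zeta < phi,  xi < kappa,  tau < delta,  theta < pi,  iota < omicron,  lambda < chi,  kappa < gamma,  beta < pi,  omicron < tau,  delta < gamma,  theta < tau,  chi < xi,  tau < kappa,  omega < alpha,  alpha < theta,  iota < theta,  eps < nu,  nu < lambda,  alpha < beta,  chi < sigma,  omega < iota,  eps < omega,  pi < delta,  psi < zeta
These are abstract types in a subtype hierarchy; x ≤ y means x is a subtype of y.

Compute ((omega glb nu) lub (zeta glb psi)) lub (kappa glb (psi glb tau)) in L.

psi

omega ∧ nu = eps
zeta ∧ psi = psi
eps ∨ psi = psi
psi ∧ tau = omicron
kappa ∧ omicron = omicron
psi ∨ omicron = psi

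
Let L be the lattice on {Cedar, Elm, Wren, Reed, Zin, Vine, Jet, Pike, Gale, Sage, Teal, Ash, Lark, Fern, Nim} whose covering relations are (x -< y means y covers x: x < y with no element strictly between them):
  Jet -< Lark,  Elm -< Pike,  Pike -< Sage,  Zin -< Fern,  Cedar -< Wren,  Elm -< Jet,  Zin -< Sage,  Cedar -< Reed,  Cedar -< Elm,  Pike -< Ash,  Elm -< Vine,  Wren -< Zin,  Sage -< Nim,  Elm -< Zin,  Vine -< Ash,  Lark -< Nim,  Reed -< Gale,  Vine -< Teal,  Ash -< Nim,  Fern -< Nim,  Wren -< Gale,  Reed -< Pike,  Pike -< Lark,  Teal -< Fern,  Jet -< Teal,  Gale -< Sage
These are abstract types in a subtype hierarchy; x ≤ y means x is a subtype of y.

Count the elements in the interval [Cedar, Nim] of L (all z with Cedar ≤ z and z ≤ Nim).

The interval [Cedar, Nim] = {Ash, Cedar, Elm, Fern, Gale, Jet, Lark, Nim, Pike, Reed, Sage, Teal, Vine, Wren, Zin}, which has 15 elements.

15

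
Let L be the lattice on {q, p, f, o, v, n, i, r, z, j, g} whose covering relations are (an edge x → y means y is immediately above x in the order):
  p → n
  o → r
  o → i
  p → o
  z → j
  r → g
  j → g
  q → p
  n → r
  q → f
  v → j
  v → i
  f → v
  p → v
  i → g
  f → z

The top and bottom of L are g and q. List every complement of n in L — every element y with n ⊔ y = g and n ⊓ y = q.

Need y with n ∨ y = g and n ∧ y = q.
Checking each element gives: f, z.

f, z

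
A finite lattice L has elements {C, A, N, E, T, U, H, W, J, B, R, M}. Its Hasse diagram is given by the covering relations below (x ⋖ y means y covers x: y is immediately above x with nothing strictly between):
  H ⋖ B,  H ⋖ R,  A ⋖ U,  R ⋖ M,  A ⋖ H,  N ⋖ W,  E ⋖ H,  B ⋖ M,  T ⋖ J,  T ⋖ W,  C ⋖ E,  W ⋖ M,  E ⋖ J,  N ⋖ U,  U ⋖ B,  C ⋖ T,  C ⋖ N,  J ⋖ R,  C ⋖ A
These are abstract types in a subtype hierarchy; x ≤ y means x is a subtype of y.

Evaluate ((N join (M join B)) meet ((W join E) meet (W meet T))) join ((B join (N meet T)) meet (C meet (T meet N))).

T

M ∨ B = M
N ∨ M = M
W ∨ E = M
W ∧ T = T
M ∧ T = T
M ∧ T = T
N ∧ T = C
B ∨ C = B
T ∧ N = C
C ∧ C = C
B ∧ C = C
T ∨ C = T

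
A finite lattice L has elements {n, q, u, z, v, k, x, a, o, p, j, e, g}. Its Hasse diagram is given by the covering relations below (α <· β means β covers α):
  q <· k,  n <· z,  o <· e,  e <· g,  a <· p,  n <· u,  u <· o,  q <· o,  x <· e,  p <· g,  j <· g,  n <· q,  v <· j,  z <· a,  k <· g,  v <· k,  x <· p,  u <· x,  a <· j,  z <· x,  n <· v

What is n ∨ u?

Common upper bounds of {n, u}: e, g, o, p, u, x.
The least among these is u.

u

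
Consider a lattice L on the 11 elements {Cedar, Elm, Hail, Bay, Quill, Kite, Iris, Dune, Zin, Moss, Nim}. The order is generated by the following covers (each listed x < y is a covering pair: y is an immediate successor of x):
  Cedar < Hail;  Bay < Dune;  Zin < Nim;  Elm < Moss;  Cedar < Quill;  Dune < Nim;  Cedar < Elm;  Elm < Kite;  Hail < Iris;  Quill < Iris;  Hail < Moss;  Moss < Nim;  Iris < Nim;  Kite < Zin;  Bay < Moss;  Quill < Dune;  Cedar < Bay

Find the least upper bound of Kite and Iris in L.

Nim

Common upper bounds of {Kite, Iris}: Nim.
The least among these is Nim.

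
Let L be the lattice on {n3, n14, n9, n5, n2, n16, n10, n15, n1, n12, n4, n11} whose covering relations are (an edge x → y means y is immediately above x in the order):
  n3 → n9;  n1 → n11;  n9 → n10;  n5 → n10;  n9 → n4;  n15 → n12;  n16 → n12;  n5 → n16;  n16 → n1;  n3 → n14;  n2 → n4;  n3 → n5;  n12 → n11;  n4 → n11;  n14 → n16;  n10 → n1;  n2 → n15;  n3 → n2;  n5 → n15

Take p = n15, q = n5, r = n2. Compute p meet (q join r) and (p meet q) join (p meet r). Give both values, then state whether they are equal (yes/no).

q join r = n15, so p meet (q join r) = n15 meet n15 = n15.
p meet q = n5 and p meet r = n2, so (p meet q) join (p meet r) = n5 join n2 = n15.
Equal: yes.

n15; n15; yes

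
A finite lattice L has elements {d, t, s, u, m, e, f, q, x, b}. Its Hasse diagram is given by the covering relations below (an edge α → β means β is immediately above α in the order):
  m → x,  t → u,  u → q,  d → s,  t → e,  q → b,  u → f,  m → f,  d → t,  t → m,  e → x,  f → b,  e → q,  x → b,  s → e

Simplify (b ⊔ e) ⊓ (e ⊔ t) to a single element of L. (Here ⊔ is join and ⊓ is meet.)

b ∨ e = b
e ∨ t = e
b ∧ e = e

e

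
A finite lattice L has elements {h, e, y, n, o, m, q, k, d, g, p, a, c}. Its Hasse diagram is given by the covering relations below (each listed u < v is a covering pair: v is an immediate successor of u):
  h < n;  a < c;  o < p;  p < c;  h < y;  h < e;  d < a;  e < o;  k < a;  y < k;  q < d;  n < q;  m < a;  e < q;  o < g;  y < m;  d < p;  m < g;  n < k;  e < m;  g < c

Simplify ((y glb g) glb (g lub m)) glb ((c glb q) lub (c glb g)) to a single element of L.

y

y ∧ g = y
g ∨ m = g
y ∧ g = y
c ∧ q = q
c ∧ g = g
q ∨ g = c
y ∧ c = y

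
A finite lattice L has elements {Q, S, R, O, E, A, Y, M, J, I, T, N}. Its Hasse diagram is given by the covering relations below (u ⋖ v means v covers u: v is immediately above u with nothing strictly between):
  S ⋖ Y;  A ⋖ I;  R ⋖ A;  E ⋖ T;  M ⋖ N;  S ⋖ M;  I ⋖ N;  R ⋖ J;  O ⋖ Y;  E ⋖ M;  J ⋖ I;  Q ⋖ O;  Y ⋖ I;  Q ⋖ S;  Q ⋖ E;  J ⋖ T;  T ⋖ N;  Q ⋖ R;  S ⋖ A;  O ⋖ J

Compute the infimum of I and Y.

Common lower bounds of {I, Y}: O, Q, S, Y.
The greatest among these is Y.

Y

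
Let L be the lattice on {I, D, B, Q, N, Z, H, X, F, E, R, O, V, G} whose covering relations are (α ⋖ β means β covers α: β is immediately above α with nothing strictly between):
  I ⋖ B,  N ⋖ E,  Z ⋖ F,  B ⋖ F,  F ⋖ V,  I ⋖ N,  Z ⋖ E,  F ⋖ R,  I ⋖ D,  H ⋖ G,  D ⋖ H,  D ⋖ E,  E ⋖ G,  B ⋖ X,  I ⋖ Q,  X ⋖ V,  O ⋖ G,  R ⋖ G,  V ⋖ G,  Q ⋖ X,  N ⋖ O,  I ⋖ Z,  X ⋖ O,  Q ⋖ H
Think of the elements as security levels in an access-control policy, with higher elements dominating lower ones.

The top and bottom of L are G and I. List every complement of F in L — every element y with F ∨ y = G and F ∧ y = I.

Need y with F ∨ y = G and F ∧ y = I.
Checking each element gives: D, H, N.

D, H, N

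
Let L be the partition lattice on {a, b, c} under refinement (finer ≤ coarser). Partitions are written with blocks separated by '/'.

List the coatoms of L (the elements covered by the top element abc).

The coatoms are exactly the elements covered by abc: a/bc, ab/c, ac/b.

a/bc, ab/c, ac/b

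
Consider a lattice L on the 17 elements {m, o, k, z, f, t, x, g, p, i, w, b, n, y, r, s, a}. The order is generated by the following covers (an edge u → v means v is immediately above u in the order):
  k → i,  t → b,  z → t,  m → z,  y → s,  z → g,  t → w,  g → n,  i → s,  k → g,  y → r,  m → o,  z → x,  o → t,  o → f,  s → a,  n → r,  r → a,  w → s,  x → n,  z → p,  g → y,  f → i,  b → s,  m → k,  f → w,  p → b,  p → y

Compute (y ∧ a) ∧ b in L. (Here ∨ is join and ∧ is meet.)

p

y ∧ a = y
y ∧ b = p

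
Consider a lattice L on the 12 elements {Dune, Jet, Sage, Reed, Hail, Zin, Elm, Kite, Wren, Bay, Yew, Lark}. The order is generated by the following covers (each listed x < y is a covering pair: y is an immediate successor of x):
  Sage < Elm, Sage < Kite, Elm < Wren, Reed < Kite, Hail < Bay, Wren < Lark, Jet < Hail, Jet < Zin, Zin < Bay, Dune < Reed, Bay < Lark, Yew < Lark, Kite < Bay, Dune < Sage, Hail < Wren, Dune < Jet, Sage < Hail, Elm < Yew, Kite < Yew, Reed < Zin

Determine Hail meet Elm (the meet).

Common lower bounds of {Hail, Elm}: Dune, Sage.
The greatest among these is Sage.

Sage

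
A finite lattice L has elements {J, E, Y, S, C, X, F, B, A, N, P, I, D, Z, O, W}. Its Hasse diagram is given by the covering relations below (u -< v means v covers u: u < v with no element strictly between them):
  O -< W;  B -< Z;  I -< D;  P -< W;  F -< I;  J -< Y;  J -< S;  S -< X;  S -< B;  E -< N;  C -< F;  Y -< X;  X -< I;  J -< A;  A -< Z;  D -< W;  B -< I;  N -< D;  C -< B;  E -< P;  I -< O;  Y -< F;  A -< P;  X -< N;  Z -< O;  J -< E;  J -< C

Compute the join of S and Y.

Common upper bounds of {S, Y}: D, I, N, O, W, X.
The least among these is X.

X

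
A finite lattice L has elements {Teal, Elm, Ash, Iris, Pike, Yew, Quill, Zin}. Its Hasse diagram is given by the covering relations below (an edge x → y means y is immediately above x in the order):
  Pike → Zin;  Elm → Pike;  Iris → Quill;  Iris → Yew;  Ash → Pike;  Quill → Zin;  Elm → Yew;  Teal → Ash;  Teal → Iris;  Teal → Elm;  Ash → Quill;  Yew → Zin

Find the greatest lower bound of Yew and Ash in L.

Teal

Common lower bounds of {Yew, Ash}: Teal.
The greatest among these is Teal.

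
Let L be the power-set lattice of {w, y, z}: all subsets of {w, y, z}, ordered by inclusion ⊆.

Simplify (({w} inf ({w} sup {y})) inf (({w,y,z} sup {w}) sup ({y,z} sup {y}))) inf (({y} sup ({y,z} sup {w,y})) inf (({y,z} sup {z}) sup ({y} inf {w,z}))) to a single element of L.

{w} ∨ {y} = {w,y}
{w} ∧ {w,y} = {w}
{w,y,z} ∨ {w} = {w,y,z}
{y,z} ∨ {y} = {y,z}
{w,y,z} ∨ {y,z} = {w,y,z}
{w} ∧ {w,y,z} = {w}
{y,z} ∨ {w,y} = {w,y,z}
{y} ∨ {w,y,z} = {w,y,z}
{y,z} ∨ {z} = {y,z}
{y} ∧ {w,z} = ∅
{y,z} ∨ ∅ = {y,z}
{w,y,z} ∧ {y,z} = {y,z}
{w} ∧ {y,z} = ∅

∅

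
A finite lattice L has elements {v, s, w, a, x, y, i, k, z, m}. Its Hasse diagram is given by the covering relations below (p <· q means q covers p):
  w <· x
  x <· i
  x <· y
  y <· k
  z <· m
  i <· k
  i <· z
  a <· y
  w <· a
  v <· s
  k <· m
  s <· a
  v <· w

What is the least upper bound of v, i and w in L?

i

Common upper bounds of {v, i, w}: i, k, m, z.
The least among these is i.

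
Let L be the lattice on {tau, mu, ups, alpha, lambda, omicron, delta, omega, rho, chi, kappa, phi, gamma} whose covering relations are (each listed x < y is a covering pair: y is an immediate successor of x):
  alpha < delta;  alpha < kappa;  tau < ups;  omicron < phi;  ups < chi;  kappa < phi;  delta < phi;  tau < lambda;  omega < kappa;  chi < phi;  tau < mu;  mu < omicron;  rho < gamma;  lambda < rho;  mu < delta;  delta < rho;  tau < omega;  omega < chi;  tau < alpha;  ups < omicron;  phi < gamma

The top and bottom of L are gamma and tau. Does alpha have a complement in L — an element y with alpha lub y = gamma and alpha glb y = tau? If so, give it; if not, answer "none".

For every candidate y, either alpha ∨ y ≠ gamma or alpha ∧ y ≠ tau; no complement exists.

none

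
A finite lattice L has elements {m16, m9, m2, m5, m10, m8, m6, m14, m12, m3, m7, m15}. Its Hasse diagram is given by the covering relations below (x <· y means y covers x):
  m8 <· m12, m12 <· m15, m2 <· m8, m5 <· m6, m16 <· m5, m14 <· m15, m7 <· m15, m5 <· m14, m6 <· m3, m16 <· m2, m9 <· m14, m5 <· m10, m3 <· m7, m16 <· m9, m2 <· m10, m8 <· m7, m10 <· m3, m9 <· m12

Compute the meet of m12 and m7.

m8

Common lower bounds of {m12, m7}: m16, m2, m8.
The greatest among these is m8.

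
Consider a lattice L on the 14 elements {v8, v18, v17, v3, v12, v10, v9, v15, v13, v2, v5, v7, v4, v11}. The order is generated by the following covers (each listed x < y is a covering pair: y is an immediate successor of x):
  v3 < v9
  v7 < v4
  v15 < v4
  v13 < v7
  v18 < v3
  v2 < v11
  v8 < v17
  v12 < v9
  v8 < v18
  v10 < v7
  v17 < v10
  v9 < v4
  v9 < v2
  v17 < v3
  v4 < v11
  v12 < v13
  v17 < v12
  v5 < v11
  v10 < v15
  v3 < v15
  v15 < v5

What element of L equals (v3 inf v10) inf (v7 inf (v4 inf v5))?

v3 ∧ v10 = v17
v4 ∧ v5 = v15
v7 ∧ v15 = v10
v17 ∧ v10 = v17

v17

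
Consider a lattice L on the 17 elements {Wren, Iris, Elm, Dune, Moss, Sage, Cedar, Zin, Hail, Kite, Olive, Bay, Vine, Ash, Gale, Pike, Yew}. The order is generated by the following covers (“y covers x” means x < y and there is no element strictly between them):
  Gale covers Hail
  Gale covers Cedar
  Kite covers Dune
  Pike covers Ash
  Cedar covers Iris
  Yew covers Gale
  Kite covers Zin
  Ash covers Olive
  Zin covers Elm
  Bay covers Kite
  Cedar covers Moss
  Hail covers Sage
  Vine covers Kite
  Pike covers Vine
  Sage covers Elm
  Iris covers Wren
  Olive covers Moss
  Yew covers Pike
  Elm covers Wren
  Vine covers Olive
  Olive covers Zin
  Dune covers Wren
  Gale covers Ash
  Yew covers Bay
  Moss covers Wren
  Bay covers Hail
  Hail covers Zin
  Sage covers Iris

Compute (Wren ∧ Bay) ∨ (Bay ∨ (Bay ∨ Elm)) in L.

Bay

Wren ∧ Bay = Wren
Bay ∨ Elm = Bay
Bay ∨ Bay = Bay
Wren ∨ Bay = Bay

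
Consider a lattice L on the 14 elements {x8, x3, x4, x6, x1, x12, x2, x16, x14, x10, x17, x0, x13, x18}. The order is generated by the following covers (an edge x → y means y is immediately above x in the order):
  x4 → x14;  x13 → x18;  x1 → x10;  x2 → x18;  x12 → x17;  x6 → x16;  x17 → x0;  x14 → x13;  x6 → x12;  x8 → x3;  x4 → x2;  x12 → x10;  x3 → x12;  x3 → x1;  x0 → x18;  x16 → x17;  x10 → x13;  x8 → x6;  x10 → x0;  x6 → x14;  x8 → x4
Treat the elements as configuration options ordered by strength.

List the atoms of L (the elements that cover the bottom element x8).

x3, x4, x6

The atoms are exactly the elements that cover x8: x3, x4, x6.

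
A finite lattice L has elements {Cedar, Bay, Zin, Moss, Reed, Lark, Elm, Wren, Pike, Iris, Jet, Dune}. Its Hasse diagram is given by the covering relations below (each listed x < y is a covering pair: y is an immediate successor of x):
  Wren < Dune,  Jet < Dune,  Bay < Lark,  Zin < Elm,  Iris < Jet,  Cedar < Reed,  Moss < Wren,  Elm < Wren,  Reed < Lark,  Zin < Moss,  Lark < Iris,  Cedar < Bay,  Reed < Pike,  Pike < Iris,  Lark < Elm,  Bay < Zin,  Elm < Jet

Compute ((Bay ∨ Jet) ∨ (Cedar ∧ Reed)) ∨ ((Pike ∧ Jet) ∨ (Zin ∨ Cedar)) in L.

Bay ∨ Jet = Jet
Cedar ∧ Reed = Cedar
Jet ∨ Cedar = Jet
Pike ∧ Jet = Pike
Zin ∨ Cedar = Zin
Pike ∨ Zin = Jet
Jet ∨ Jet = Jet

Jet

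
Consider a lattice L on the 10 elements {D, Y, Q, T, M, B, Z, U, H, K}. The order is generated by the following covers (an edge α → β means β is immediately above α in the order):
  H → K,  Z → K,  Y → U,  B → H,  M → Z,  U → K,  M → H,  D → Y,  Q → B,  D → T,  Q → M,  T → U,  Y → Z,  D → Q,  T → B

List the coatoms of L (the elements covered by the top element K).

H, U, Z

The coatoms are exactly the elements covered by K: H, U, Z.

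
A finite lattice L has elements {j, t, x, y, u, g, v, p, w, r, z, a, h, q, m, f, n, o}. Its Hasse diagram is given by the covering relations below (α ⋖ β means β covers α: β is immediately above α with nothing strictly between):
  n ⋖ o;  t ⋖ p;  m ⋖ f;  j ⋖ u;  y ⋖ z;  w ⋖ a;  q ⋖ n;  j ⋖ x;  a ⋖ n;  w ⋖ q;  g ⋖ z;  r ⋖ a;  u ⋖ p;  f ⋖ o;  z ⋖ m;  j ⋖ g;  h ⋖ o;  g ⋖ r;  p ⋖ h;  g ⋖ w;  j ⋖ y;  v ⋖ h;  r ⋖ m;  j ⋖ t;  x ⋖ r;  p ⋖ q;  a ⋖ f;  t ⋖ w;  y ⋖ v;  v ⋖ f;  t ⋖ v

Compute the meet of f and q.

w

Common lower bounds of {f, q}: g, j, t, w.
The greatest among these is w.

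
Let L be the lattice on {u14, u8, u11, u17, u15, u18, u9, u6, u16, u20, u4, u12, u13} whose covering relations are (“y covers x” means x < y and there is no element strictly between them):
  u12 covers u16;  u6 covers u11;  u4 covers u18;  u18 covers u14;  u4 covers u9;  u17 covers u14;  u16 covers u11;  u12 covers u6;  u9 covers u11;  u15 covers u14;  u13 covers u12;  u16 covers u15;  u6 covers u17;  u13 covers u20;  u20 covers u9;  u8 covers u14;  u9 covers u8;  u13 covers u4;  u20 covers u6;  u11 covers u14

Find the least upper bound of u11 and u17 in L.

u6

Common upper bounds of {u11, u17}: u12, u13, u20, u6.
The least among these is u6.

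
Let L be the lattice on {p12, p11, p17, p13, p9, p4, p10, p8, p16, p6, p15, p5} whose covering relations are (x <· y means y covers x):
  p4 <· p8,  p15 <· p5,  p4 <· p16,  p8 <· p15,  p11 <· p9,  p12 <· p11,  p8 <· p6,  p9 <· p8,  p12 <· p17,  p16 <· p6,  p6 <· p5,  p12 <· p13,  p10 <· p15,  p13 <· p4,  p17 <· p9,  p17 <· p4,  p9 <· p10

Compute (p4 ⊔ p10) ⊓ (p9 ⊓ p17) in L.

p4 ∨ p10 = p15
p9 ∧ p17 = p17
p15 ∧ p17 = p17

p17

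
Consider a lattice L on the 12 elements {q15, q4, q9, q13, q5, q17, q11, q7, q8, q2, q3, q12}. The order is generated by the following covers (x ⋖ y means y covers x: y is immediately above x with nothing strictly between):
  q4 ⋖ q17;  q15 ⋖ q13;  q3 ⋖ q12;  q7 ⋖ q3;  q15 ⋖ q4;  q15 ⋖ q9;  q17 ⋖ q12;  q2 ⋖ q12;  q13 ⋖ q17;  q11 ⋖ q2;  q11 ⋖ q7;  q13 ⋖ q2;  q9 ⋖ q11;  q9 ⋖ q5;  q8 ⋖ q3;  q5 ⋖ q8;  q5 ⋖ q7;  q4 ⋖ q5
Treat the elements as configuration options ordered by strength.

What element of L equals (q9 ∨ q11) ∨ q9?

q11

q9 ∨ q11 = q11
q11 ∨ q9 = q11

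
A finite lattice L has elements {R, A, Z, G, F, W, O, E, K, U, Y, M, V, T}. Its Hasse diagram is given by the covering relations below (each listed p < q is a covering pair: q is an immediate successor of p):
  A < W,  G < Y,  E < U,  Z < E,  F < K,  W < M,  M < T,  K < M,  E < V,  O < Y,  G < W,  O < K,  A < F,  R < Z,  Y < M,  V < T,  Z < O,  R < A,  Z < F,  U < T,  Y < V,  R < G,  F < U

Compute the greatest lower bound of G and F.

R

Common lower bounds of {G, F}: R.
The greatest among these is R.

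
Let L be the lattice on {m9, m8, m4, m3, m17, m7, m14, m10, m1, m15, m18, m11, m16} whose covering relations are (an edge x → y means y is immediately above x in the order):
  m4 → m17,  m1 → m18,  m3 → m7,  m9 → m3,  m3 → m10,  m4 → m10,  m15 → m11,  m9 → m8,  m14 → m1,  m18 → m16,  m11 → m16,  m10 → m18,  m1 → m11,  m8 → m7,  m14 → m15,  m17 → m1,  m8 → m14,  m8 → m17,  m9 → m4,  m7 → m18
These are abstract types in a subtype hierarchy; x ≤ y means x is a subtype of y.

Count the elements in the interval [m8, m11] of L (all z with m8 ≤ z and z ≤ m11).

6

The interval [m8, m11] = {m1, m11, m14, m15, m17, m8}, which has 6 elements.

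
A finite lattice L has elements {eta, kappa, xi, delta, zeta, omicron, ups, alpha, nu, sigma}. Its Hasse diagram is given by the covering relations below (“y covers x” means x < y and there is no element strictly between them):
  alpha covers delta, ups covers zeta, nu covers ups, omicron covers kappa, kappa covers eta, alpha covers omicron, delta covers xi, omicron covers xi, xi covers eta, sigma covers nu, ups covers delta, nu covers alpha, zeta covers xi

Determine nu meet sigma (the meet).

Common lower bounds of {nu, sigma}: alpha, delta, eta, kappa, nu, omicron, ups, xi, zeta.
The greatest among these is nu.

nu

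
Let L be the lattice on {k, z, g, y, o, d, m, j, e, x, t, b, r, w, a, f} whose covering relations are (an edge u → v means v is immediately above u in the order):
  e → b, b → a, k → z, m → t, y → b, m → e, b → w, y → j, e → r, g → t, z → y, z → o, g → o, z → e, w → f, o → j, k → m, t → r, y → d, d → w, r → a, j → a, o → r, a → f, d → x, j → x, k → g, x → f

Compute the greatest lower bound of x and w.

Common lower bounds of {x, w}: d, k, y, z.
The greatest among these is d.

d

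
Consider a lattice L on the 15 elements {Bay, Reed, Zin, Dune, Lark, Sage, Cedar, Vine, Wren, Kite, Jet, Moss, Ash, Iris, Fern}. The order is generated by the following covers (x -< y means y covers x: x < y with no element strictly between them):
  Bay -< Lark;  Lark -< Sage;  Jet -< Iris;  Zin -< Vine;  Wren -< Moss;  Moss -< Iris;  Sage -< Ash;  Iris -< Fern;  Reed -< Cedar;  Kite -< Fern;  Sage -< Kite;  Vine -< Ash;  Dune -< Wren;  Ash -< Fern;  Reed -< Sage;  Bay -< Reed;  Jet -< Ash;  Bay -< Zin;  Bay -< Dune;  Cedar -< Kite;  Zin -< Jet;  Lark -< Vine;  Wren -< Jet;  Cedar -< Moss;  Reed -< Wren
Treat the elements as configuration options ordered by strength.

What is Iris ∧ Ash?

Common lower bounds of {Iris, Ash}: Bay, Dune, Jet, Reed, Wren, Zin.
The greatest among these is Jet.

Jet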